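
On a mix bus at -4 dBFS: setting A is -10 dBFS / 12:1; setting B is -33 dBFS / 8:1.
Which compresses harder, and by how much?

A: 6 dB over, compressed to 0.5 dB over, so 5.5 dB of GR.
B: 29 dB over, compressed to 3.625 dB over, so 25.375 dB of GR.
Difference: 19.875 dB in favour of B.

B, by 19.875 dB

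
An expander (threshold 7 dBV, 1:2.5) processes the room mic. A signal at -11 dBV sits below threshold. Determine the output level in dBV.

Below threshold, a 1:2.5 expander applies gain = (2.5−1)×(T − x) of attenuation.
(2.5−1) × 18 = 27 dB, so output = -11 − 27 = -38 dBV.

-38 dBV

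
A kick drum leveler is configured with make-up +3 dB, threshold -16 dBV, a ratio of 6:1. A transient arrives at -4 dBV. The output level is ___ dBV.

-11 dBV

The input is 12 dB above the -16 dBV threshold.
At 6:1 the overshoot is divided by 6, leaving 2 dB above threshold.
So the level is -16 + 2 = -14 dBV; make-up adds 3 dB, giving -11 dBV.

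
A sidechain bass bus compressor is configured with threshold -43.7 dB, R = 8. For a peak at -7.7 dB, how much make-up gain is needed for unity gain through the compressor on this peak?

31.5 dB

The peak compresses to -43.7 + 36/8 = -39.2 dB.
To reach -7.7 dB requires -7.7 − (-39.2) = 31.5 dB of make-up.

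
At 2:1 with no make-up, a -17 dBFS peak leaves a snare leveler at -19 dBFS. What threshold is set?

Input is 4 dB above T (since output overshoot × R = input overshoot: (-19 − T)·2 = -17 − T gives T = -21 dBFS).
Check: -21 + (-17 − (-21))/2 = -21 + 2 = -19 dBFS. ✓

-21 dBFS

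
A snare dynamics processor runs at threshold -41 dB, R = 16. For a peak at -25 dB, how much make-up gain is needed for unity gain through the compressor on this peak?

15 dB

The peak compresses to -41 + 16/16 = -40 dB.
To reach -25 dB requires -25 − (-40) = 15 dB of make-up.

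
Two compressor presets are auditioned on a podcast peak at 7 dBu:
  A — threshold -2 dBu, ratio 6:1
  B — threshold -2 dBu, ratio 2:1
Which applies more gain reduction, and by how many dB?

A: overshoot 9 dB → output overshoot 1.5 dB → GR 7.5 dB.
B: overshoot 9 dB → output overshoot 4.5 dB → GR 4.5 dB.
A reduces 3 dB more.

A, by 3 dB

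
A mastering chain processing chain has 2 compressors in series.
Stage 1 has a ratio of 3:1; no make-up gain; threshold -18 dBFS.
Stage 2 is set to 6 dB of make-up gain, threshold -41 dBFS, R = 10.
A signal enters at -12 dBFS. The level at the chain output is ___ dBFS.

Stage 1: 6 dB above -18 dBFS, reduced 3:1 to 2 dB above → -16 dBFS.
Stage 2: overshoot 25 dB → 25/10 = 2.5 dB → -38.5 dBFS; +6 dB make-up → -32.5 dBFS.

-32.5 dBFS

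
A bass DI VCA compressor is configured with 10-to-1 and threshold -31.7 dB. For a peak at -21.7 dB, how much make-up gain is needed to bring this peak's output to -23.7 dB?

Without make-up, output = threshold + overshoot/10 = -31.7 + 1 = -30.7 dB.
Gap to target: 7 dB.

7 dB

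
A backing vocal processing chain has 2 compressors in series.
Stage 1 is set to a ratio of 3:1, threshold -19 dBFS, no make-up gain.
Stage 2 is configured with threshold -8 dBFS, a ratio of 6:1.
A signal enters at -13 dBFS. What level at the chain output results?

Stage 1: -13 dBFS is 6 dB over -19 dBFS; at 3:1 that becomes 2 dB over, giving -17 dBFS.
Stage 2: -17 dBFS is at or below the -8 dBFS threshold — no compression; output -17 dBFS.

-17 dBFS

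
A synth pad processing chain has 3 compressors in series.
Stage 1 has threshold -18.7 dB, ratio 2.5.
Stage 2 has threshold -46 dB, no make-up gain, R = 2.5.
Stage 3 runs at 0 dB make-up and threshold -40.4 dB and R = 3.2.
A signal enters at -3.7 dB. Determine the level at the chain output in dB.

-37.9875 dB

Stage 1: overshoot 15 dB → 15/2.5 = 6 dB → -12.7 dB.
Stage 2: overshoot 33.3 dB → 33.3/2.5 = 13.32 dB → -32.68 dB.
Stage 3: overshoot 7.72 dB → 7.72/3.2 = 2.4125 dB → -37.9875 dB.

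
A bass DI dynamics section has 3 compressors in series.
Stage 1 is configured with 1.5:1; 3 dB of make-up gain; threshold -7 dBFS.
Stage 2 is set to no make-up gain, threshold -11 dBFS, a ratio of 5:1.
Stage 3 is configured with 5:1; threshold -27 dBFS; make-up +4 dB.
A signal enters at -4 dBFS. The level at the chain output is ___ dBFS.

-19.44 dBFS

Stage 1: 3 dB above -7 dBFS, reduced 1.5:1 to 2 dB above → -5 dBFS; +3 dB make-up → -2 dBFS.
Stage 2: overshoot 9 dB → 9/5 = 1.8 dB → -9.2 dBFS.
Stage 3: 17.8 dB above -27 dBFS, reduced 5:1 to 3.56 dB above → -23.44 dBFS; +4 dB make-up → -19.44 dBFS.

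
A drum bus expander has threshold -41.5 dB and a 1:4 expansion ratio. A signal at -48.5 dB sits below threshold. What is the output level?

Below threshold, a 1:4 expander applies gain = (4−1)×(T − x) of attenuation.
(4−1) × 7 = 21 dB, so output = -48.5 − 21 = -69.5 dB.

-69.5 dB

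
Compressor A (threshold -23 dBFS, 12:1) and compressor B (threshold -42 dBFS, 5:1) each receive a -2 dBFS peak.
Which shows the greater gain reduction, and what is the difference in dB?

A: overshoot 21 dB → output overshoot 1.75 dB → GR 19.25 dB.
B: overshoot 40 dB → output overshoot 8 dB → GR 32 dB.
Difference: 12.75 dB in favour of B.

B, by 12.75 dB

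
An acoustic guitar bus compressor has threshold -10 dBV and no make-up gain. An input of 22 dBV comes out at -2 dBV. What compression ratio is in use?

4:1

Input overshoot = 22 − (-10) = 32 dB; output overshoot = -2 − (-10) = 8 dB.
Ratio = 32 / 8 = 4.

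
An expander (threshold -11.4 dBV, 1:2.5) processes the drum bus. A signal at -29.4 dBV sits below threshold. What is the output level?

Undershoot = (-11.4) − (-29.4) = 18 dB.
At 1:2.5, that expands to 45 dB under threshold.
Output = -11.4 − 45 = -56.4 dBV.

-56.4 dBV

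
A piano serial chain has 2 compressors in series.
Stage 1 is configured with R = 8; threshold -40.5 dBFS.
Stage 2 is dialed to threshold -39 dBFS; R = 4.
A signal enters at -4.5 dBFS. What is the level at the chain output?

-38.25 dBFS

Stage 1: -4.5 dBFS is 36 dB over -40.5 dBFS; at 8:1 that becomes 4.5 dB over, giving -36 dBFS.
Stage 2: overshoot 3 dB → 3/4 = 0.75 dB → -38.25 dBFS.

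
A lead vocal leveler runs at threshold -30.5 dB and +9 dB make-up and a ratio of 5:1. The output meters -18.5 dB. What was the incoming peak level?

-15.5 dB

Stripping the +9 dB make-up gives -27.5 dB at the gain stage.
The compressed level sits -27.5 − (-30.5) = 3 dB over threshold.
Undo the ratio: input overshoot = 3 × 5 = 15 dB, giving input = -15.5 dB.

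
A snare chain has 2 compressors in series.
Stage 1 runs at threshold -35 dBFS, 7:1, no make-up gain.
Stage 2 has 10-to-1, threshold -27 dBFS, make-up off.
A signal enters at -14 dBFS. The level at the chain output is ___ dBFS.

Stage 1: -14 dBFS is 21 dB over -35 dBFS; at 7:1 that becomes 3 dB over, giving -32 dBFS.
Stage 2: below threshold (-32 ≤ -27); passes unchanged; output -32 dBFS.

-32 dBFS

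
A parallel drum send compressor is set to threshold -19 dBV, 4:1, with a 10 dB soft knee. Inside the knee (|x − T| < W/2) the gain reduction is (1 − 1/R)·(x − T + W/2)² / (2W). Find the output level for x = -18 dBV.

x − T + W/2 = -18 − (-19) + 5 = 6.
GR = (1 − 1/4) × 6² / 20 = 0.75 × 36 / 20 = 1.35 dB.
Output = -18 − 1.35 = -19.35 dBV.

-19.35 dBV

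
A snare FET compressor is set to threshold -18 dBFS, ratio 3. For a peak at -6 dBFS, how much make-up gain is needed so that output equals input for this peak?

Without make-up, output = threshold + overshoot/3 = -18 + 4 = -14 dBFS.
Gap to target: 8 dB.

8 dB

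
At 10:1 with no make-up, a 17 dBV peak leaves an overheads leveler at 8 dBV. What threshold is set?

Input is 10 dB above T (since output overshoot × R = input overshoot: (8 − T)·10 = 17 − T gives T = 7 dBV).
Check: 7 + (17 − 7)/10 = 7 + 1 = 8 dBV. ✓

7 dBV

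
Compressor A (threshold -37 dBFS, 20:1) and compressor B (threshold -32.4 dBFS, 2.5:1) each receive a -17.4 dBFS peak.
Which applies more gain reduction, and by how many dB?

A, by 9.62 dB

A: 19.6 dB over, compressed to 0.98 dB over, so 18.62 dB of GR.
B: 15 dB over, compressed to 6 dB over, so 9 dB of GR.
A reduces 9.62 dB more.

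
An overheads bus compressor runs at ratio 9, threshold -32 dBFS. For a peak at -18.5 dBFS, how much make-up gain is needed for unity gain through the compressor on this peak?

12 dB

Overshoot 13.5 dB → 13.5/9 = 1.5 dB after compression, so the compressed level is -32 + 1.5 = -30.5 dBFS.
Make-up = target − compressed = -18.5 − (-30.5) = 12 dB.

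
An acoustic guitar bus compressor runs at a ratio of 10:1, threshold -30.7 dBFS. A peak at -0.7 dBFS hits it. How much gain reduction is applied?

27 dB

-0.7 dBFS exceeds the threshold by 30 dB.
At 10:1, output sits 30/10 = 3 dB above threshold.
So the signal is attenuated by 30 − 3 = 27 dB.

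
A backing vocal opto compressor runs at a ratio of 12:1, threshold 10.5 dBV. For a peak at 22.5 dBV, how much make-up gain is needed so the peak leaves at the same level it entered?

Overshoot 12 dB → 12/12 = 1 dB after compression, so the compressed level is 10.5 + 1 = 11.5 dBV.
Make-up = target − compressed = 22.5 − 11.5 = 11 dB.

11 dB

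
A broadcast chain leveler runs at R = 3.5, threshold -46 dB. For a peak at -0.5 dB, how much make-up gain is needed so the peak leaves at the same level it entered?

Overshoot 45.5 dB → 45.5/3.5 = 13 dB after compression, so the compressed level is -46 + 13 = -33 dB.
Make-up = target − compressed = -0.5 − (-33) = 32.5 dB.

32.5 dB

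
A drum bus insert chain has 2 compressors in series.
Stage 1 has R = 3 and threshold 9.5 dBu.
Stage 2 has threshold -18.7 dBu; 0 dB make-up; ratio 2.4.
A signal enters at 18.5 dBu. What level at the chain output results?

-5.7 dBu

Stage 1: 9 dB above 9.5 dBu, reduced 3:1 to 3 dB above → 12.5 dBu.
Stage 2: overshoot 31.2 dB → 31.2/2.4 = 13 dB → -5.7 dBu.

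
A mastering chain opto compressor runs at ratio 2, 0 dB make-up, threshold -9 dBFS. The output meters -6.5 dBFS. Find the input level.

That's 2.5 dB above the -9 dBFS threshold.
Undo the ratio: input overshoot = 2.5 × 2 = 5 dB, giving input = -4 dBFS.

-4 dBFS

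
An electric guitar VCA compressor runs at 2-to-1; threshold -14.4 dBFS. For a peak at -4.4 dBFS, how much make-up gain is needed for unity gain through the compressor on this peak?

5 dB

Overshoot 10 dB → 10/2 = 5 dB after compression, so the compressed level is -14.4 + 5 = -9.4 dBFS.
Make-up = target − compressed = -4.4 − (-9.4) = 5 dB.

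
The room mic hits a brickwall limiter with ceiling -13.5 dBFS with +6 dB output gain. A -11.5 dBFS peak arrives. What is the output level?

-7.5 dBFS

A brickwall limiter is an ∞:1 compressor: any input above the ceiling is clamped to -13.5 dBFS.
Output gain then adds 6 dB: -13.5 + 6 = -7.5 dBFS.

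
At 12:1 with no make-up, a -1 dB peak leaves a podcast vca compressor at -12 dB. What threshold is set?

Let T be the threshold. Output overshoot = (input overshoot)/R, so -12 − T = (-1 − T)/12.
12·(-12 − T) = -1 − T → 11·T = -144 − (-1) = -143.
T = -143/11 = -13 dB.

-13 dB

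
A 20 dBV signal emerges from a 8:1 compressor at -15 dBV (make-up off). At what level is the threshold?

-20 dBV

Let T be the threshold. Output overshoot = (input overshoot)/R, so -15 − T = (20 − T)/8.
8·(-15 − T) = 20 − T → 7·T = -120 − 20 = -140.
T = -140/7 = -20 dBV.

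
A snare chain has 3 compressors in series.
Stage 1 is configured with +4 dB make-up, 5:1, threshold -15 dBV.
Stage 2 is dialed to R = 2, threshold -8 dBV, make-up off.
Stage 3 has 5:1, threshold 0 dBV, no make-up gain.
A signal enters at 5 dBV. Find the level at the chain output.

Stage 1: 20 dB above -15 dBV, reduced 5:1 to 4 dB above → -11 dBV; +4 dB make-up → -7 dBV.
Stage 2: -7 dBV is 1 dB over -8 dBV; at 2:1 that becomes 0.5 dB over, giving -7.5 dBV.
Stage 3: below threshold (-7.5 ≤ 0); passes unchanged; output -7.5 dBV.

-7.5 dBV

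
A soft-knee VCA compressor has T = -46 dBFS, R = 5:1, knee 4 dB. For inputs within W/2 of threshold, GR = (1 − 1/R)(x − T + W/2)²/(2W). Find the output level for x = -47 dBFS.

-47.1 dBFS

x − T + W/2 = -47 − (-46) + 2 = 1.
GR = (1 − 1/5) × 1² / 8 = 0.8 × 1 / 8 = 0.1 dB.
Output = -47 − 0.1 = -47.1 dBFS.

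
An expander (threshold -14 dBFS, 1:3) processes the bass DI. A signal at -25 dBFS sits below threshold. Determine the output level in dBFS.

-47 dBFS

Below threshold, a 1:3 expander applies gain = (3−1)×(T − x) of attenuation.
(3−1) × 11 = 22 dB, so output = -25 − 22 = -47 dBFS.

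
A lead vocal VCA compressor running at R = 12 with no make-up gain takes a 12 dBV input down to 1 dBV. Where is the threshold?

Let T be the threshold. Output overshoot = (input overshoot)/R, so 1 − T = (12 − T)/12.
12·(1 − T) = 12 − T → 11·T = 12 − 12 = 0.
T = 0/11 = 0 dBV.

0 dBV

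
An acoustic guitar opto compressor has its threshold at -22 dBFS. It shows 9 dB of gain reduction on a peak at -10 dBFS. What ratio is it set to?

4:1

Input overshoot = -10 − (-22) = 12 dB.
Output overshoot = 12 − 9 = 3 dB.
Ratio = input overshoot / output overshoot = 12 / 3 = 4.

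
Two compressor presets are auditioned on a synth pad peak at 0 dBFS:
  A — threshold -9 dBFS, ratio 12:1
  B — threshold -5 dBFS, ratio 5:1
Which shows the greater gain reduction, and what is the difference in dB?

A: overshoot 9 dB → output overshoot 0.75 dB → GR 8.25 dB.
B: overshoot 5 dB → output overshoot 1 dB → GR 4 dB.
Difference: 4.25 dB in favour of A.

A, by 4.25 dB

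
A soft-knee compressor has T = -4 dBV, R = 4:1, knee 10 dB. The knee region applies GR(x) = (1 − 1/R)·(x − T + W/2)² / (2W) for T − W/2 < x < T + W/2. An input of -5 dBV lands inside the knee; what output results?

x − T + W/2 = -5 − (-4) + 5 = 4.
GR = (1 − 1/4) × 4² / 20 = 0.75 × 16 / 20 = 0.6 dB.
Output = -5 − 0.6 = -5.6 dBV.

-5.6 dBV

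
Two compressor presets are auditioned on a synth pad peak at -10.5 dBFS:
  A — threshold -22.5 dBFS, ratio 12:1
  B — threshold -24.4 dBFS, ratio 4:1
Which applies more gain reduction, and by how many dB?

A: GR = 12 − 12/12 = 11 dB.
B: GR = 13.9 − 13.9/4 = 10.425 dB.
A applies 0.575 dB more gain reduction.

A, by 0.575 dB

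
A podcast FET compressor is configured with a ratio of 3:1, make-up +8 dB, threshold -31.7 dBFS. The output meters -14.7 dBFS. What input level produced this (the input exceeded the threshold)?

Remove make-up: -14.7 − 8 = -22.7 dBFS.
That's 9 dB above the -31.7 dBFS threshold.
Input overshoot = R × output overshoot = 27 dB → input = -31.7 + 27 = -4.7 dBFS.

-4.7 dBFS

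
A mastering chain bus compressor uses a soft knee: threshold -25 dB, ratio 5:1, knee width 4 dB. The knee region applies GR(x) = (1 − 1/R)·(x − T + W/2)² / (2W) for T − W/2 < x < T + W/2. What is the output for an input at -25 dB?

-25.4 dB

x − T + W/2 = -25 − (-25) + 2 = 2.
GR = (1 − 1/5) × 2² / 8 = 0.8 × 4 / 8 = 0.4 dB.
Output = -25 − 0.4 = -25.4 dB.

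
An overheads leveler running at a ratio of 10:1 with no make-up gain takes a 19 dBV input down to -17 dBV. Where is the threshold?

-21 dBV

Input is 40 dB above T (since output overshoot × R = input overshoot: (-17 − T)·10 = 19 − T gives T = -21 dBV).
Check: -21 + (19 − (-21))/10 = -21 + 4 = -17 dBV. ✓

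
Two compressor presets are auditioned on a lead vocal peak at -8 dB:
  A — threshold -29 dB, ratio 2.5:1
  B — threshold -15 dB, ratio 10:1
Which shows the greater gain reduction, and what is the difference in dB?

A: overshoot 21 dB → output overshoot 8.4 dB → GR 12.6 dB.
B: overshoot 7 dB → output overshoot 0.7 dB → GR 6.3 dB.
A reduces 6.3 dB more.

A, by 6.3 dB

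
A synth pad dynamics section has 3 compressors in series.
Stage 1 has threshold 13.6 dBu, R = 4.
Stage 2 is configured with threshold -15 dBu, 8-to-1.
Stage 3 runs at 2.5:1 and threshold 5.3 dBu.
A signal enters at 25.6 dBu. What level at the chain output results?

Stage 1: overshoot 12 dB → 12/4 = 3 dB → 16.6 dBu.
Stage 2: 16.6 dBu is 31.6 dB over -15 dBu; at 8:1 that becomes 3.95 dB over, giving -11.05 dBu.
Stage 3: below threshold (-11.05 ≤ 5.3); passes unchanged; output -11.05 dBu.

-11.05 dBu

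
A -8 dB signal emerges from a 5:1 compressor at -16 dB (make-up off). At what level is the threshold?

Input is 10 dB above T (since output overshoot × R = input overshoot: (-16 − T)·5 = -8 − T gives T = -18 dB).
Check: -18 + (-8 − (-18))/5 = -18 + 2 = -16 dB. ✓

-18 dB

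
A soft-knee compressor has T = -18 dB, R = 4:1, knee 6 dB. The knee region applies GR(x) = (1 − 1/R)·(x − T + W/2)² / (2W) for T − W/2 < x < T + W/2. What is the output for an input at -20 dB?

x − T + W/2 = -20 − (-18) + 3 = 1.
GR = (1 − 1/4) × 1² / 12 = 0.75 × 1 / 12 = 0.0625 dB.
Output = -20 − 0.0625 = -20.0625 dB.

-20.0625 dB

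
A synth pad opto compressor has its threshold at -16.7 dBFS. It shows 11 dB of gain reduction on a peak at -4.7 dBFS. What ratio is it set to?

Input overshoot = -4.7 − (-16.7) = 12 dB.
Output overshoot = 12 − 11 = 1 dB.
Ratio = input overshoot / output overshoot = 12 / 1 = 12.

12:1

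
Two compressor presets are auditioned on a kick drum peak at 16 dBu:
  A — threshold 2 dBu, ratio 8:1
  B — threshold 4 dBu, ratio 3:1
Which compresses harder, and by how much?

A: 14 dB over, compressed to 1.75 dB over, so 12.25 dB of GR.
B: 12 dB over, compressed to 4 dB over, so 8 dB of GR.
A applies 4.25 dB more gain reduction.

A, by 4.25 dB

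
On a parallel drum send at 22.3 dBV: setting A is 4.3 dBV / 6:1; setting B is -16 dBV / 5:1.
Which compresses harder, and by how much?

B, by 15.64 dB

A: GR = 18 − 18/6 = 15 dB.
B: GR = 38.3 − 38.3/5 = 30.64 dB.
B applies 15.64 dB more gain reduction.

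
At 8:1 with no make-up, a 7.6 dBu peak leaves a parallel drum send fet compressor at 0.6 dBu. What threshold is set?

Input is 8 dB above T (since output overshoot × R = input overshoot: (0.6 − T)·8 = 7.6 − T gives T = -0.4 dBu).
Check: -0.4 + (7.6 − (-0.4))/8 = -0.4 + 1 = 0.6 dBu. ✓

-0.4 dBu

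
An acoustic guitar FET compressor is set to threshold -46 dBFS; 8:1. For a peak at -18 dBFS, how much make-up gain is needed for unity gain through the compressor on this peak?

Overshoot 28 dB → 28/8 = 3.5 dB after compression, so the compressed level is -46 + 3.5 = -42.5 dBFS.
Make-up = target − compressed = -18 − (-42.5) = 24.5 dB.

24.5 dB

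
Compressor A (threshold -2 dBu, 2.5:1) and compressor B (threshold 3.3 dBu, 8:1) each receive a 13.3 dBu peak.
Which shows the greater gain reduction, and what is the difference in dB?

A: 15.3 dB over, compressed to 6.12 dB over, so 9.18 dB of GR.
B: 10 dB over, compressed to 1.25 dB over, so 8.75 dB of GR.
Difference: 0.43 dB in favour of A.

A, by 0.43 dB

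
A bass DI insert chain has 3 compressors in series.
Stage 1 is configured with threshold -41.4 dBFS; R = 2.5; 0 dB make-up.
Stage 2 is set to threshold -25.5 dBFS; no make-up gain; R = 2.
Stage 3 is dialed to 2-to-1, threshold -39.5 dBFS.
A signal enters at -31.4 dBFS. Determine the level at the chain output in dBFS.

-38.45 dBFS

Stage 1: -31.4 dBFS is 10 dB over -41.4 dBFS; at 2.5:1 that becomes 4 dB over, giving -37.4 dBFS.
Stage 2: below threshold (-37.4 ≤ -25.5); passes unchanged; output -37.4 dBFS.
Stage 3: -37.4 dBFS is 2.1 dB over -39.5 dBFS; at 2:1 that becomes 1.05 dB over, giving -38.45 dBFS.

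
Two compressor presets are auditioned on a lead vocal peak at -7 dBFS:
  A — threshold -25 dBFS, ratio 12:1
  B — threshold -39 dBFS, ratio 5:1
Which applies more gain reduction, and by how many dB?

B, by 9.1 dB

A: GR = 18 − 18/12 = 16.5 dB.
B: GR = 32 − 32/5 = 25.6 dB.
Difference: 9.1 dB in favour of B.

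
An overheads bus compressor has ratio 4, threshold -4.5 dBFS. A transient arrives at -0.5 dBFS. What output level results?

-3.5 dBFS

Overshoot: -0.5 − (-4.5) = 4 dB.
At 4:1 the overshoot is divided by 4, leaving 1 dB above threshold.
So the level is -4.5 + 1 = -3.5 dBFS.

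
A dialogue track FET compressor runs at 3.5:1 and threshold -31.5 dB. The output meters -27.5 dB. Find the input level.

That's 4 dB above the -31.5 dB threshold.
Before 3.5:1 compression the overshoot was 4 × 3.5 = 14 dB, so input = -31.5 + 14 = -17.5 dB.

-17.5 dB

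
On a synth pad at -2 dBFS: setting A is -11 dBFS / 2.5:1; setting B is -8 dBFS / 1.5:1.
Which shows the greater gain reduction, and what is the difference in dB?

A, by 3.4 dB

A: 9 dB over, compressed to 3.6 dB over, so 5.4 dB of GR.
B: 6 dB over, compressed to 4 dB over, so 2 dB of GR.
Difference: 3.4 dB in favour of A.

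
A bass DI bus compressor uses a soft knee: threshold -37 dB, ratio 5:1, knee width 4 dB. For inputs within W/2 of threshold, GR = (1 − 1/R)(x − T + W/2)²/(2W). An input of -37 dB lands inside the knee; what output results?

-37.4 dB

x − T + W/2 = -37 − (-37) + 2 = 2.
GR = (1 − 1/5) × 2² / 8 = 0.8 × 4 / 8 = 0.4 dB.
Output = -37 − 0.4 = -37.4 dB.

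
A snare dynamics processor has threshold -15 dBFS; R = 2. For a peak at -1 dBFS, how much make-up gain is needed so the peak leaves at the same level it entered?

7 dB

Without make-up, output = threshold + overshoot/2 = -15 + 7 = -8 dBFS.
Gap to target: 7 dB.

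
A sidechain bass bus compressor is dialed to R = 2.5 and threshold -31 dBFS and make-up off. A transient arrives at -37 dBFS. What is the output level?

-37 dBFS is 6 dB below the -31 dBFS threshold, so no gain reduction is applied.
Output = input = -37 dBFS.

-37 dBFS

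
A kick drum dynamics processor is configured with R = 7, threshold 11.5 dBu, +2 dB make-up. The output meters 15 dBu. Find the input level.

Stripping the +2 dB make-up gives 13 dBu at the gain stage.
That's 1.5 dB above the 11.5 dBu threshold.
Undo the ratio: input overshoot = 1.5 × 7 = 10.5 dB, giving input = 22 dBu.

22 dBu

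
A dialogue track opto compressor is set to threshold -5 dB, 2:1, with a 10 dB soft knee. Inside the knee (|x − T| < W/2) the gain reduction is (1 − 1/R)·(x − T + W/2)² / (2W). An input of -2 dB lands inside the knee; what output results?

-3.6 dB

x − T + W/2 = -2 − (-5) + 5 = 8.
GR = (1 − 1/2) × 8² / 20 = 0.5 × 64 / 20 = 1.6 dB.
Output = -2 − 1.6 = -3.6 dB.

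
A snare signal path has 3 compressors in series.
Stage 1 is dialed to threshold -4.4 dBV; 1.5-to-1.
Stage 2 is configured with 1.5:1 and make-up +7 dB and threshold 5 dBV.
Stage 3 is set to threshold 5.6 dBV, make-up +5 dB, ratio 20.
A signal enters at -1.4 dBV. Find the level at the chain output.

Stage 1: -1.4 dBV is 3 dB over -4.4 dBV; at 1.5:1 that becomes 2 dB over, giving -2.4 dBV.
Stage 2: -2.4 dBV is at or below the 5 dBV threshold — no compression; make-up brings it to 4.6 dBV.
Stage 3: 4.6 dBV is at or below the 5.6 dBV threshold — no compression; make-up brings it to 9.6 dBV.

9.6 dBV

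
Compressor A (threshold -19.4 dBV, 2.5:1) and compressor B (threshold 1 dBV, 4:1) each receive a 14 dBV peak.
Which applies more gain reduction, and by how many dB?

A, by 10.29 dB

A: GR = 33.4 − 33.4/2.5 = 20.04 dB.
B: GR = 13 − 13/4 = 9.75 dB.
A reduces 10.29 dB more.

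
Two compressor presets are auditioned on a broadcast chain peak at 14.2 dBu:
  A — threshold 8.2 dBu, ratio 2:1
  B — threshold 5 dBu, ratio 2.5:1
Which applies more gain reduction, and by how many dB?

A: GR = 6 − 6/2 = 3 dB.
B: GR = 9.2 − 9.2/2.5 = 5.52 dB.
B applies 2.52 dB more gain reduction.

B, by 2.52 dB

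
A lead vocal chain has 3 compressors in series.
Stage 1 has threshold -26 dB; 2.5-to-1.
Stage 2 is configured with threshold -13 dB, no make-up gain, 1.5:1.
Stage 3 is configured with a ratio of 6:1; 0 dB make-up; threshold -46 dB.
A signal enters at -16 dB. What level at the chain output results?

Stage 1: -16 dB is 10 dB over -26 dB; at 2.5:1 that becomes 4 dB over, giving -22 dB.
Stage 2: -22 dB is at or below the -13 dB threshold — no compression; output -22 dB.
Stage 3: 24 dB above -46 dB, reduced 6:1 to 4 dB above → -42 dB.

-42 dB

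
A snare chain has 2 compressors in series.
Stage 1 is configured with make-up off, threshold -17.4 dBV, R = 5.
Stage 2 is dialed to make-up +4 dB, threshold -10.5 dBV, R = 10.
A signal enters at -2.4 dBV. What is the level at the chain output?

-10.4 dBV

Stage 1: overshoot 15 dB → 15/5 = 3 dB → -14.4 dBV.
Stage 2: -14.4 dBV is at or below the -10.5 dBV threshold — no compression; make-up brings it to -10.4 dBV.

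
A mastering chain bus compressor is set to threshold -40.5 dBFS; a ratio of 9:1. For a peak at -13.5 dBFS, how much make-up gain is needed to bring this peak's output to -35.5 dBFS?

2 dB

Without make-up, output = threshold + overshoot/9 = -40.5 + 3 = -37.5 dBFS.
Gap to target: 2 dB.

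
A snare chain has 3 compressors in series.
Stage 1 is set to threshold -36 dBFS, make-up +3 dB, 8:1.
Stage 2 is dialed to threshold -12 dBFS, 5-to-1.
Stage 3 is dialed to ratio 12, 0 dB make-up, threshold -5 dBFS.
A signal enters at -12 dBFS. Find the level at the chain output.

-30 dBFS

Stage 1: 24 dB above -36 dBFS, reduced 8:1 to 3 dB above → -33 dBFS; +3 dB make-up → -30 dBFS.
Stage 2: -30 dBFS ≤ -12 dBFS, so stage 2 doesn't engage; output -30 dBFS.
Stage 3: below threshold (-30 ≤ -5); passes unchanged; output -30 dBFS.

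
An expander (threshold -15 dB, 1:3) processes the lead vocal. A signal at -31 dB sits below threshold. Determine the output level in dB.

Undershoot = (-15) − (-31) = 16 dB.
At 1:3, that expands to 48 dB under threshold.
Output = -15 − 48 = -63 dB.

-63 dB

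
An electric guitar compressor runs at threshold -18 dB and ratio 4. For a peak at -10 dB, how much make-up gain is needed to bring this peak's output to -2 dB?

14 dB

Without make-up, output = threshold + overshoot/4 = -18 + 2 = -16 dB.
Gap to target: 14 dB.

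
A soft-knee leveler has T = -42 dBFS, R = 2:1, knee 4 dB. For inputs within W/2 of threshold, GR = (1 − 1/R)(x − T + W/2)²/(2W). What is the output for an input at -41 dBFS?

x − T + W/2 = -41 − (-42) + 2 = 3.
GR = (1 − 1/2) × 3² / 8 = 0.5 × 9 / 8 = 0.5625 dB.
Output = -41 − 0.5625 = -41.5625 dBFS.

-41.5625 dBFS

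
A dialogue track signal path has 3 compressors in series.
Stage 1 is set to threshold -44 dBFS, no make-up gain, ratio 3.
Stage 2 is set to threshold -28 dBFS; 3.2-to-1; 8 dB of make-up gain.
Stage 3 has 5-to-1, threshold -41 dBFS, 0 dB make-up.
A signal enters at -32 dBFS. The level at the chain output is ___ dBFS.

-39.2 dBFS

Stage 1: overshoot 12 dB → 12/3 = 4 dB → -40 dBFS.
Stage 2: below threshold (-40 ≤ -28); passes unchanged; make-up brings it to -32 dBFS.
Stage 3: overshoot 9 dB → 9/5 = 1.8 dB → -39.2 dBFS.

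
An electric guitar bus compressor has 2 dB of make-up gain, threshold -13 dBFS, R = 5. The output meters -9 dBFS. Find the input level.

-3 dBFS

Stripping the +2 dB make-up gives -11 dBFS at the gain stage.
The compressed level sits -11 − (-13) = 2 dB over threshold.
Undo the ratio: input overshoot = 2 × 5 = 10 dB, giving input = -3 dBFS.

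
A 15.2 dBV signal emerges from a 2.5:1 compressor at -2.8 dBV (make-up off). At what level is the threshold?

-14.8 dBV

Gain reduction = 15.2 − (-2.8) = 18 dB; output overshoot = GR / (R − 1) = 18 / 1.5 = 12 dB.
Threshold = output − output overshoot = -2.8 − 12 = -14.8 dBV.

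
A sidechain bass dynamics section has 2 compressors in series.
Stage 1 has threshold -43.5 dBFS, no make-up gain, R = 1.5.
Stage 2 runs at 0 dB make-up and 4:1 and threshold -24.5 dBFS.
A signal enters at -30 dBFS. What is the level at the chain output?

Stage 1: overshoot 13.5 dB → 13.5/1.5 = 9 dB → -34.5 dBFS.
Stage 2: -34.5 dBFS is at or below the -24.5 dBFS threshold — no compression; output -34.5 dBFS.

-34.5 dBFS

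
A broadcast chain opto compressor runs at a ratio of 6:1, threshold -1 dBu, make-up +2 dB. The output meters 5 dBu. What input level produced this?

Remove make-up: 5 − 2 = 3 dBu.
That's 4 dB above the -1 dBu threshold.
Undo the ratio: input overshoot = 4 × 6 = 24 dB, giving input = 23 dBu.

23 dBu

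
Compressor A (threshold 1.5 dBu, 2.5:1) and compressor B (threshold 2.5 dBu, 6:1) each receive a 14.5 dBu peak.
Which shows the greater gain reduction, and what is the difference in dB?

A: 13 dB over, compressed to 5.2 dB over, so 7.8 dB of GR.
B: 12 dB over, compressed to 2 dB over, so 10 dB of GR.
B applies 2.2 dB more gain reduction.

B, by 2.2 dB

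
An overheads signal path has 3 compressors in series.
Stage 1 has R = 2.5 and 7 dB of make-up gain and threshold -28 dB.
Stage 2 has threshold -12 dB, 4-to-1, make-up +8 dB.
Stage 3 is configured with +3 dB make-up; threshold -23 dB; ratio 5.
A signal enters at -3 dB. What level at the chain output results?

Stage 1: -3 dB is 25 dB over -28 dB; at 2.5:1 that becomes 10 dB over, giving -18 dB; +7 dB make-up → -11 dB.
Stage 2: -11 dB is 1 dB over -12 dB; at 4:1 that becomes 0.25 dB over, giving -11.75 dB; +8 dB make-up → -3.75 dB.
Stage 3: 19.25 dB above -23 dB, reduced 5:1 to 3.85 dB above → -19.15 dB; +3 dB make-up → -16.15 dB.

-16.15 dB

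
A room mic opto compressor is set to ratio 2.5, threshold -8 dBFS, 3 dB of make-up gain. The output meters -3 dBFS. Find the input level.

-3 dBFS

Stripping the +3 dB make-up gives -6 dBFS at the gain stage.
Post-compression overshoot = -6 − (-8) = 2 dB.
Before 2.5:1 compression the overshoot was 2 × 2.5 = 5 dB, so input = -8 + 5 = -3 dBFS.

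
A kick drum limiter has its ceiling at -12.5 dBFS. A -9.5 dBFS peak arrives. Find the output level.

-12.5 dBFS

The limiter clamps the peak to its -12.5 dBFS ceiling.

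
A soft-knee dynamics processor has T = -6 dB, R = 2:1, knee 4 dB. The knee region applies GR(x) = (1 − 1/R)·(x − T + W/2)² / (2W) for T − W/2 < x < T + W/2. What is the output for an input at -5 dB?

-5.5625 dB

x − T + W/2 = -5 − (-6) + 2 = 3.
GR = (1 − 1/2) × 3² / 8 = 0.5 × 9 / 8 = 0.5625 dB.
Output = -5 − 0.5625 = -5.5625 dB.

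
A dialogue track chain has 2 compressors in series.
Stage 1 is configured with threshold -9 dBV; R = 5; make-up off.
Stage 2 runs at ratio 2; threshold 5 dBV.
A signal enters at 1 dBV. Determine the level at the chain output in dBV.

Stage 1: 1 dBV is 10 dB over -9 dBV; at 5:1 that becomes 2 dB over, giving -7 dBV.
Stage 2: below threshold (-7 ≤ 5); passes unchanged; output -7 dBV.

-7 dBV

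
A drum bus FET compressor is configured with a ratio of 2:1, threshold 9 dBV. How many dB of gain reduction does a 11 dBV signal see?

1 dB

11 dBV exceeds the threshold by 2 dB.
At 2:1, output sits 2/2 = 1 dB above threshold.
GR = overshoot in − overshoot out = 2 − 1 = 1 dB.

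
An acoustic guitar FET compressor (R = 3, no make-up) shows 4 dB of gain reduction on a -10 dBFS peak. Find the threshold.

Let T be the threshold. Output overshoot = (input overshoot)/R, so -14 − T = (-10 − T)/3.
3·(-14 − T) = -10 − T → 2·T = -42 − (-10) = -32.
T = -32/2 = -16 dBFS.

-16 dBFS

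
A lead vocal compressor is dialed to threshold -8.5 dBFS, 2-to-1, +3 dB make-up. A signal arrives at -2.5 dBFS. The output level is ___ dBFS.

-2.5 dBFS

-2.5 dBFS sits 6 dB over threshold.
2:1 compression reduces that to 6/2 = 3 dB over.
So the level is -8.5 + 3 = -5.5 dBFS; make-up adds 3 dB, giving -2.5 dBFS.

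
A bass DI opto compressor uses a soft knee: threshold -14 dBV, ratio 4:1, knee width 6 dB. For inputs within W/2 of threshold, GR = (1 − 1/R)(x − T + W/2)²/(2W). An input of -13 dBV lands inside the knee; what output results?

x − T + W/2 = -13 − (-14) + 3 = 4.
GR = (1 − 1/4) × 4² / 12 = 0.75 × 16 / 12 = 1 dB.
Output = -13 − 1 = -14 dBV.

-14 dBV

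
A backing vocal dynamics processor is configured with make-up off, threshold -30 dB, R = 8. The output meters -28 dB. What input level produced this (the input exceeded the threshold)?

That's 2 dB above the -30 dB threshold.
Before 8:1 compression the overshoot was 2 × 8 = 16 dB, so input = -30 + 16 = -14 dB.

-14 dB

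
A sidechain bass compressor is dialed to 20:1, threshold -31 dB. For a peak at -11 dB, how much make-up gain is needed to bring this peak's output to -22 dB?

8 dB

The peak compresses to -31 + 20/20 = -30 dB.
To reach -22 dB requires -22 − (-30) = 8 dB of make-up.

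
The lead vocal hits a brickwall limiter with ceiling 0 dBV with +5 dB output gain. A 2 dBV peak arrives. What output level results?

5 dBV

A brickwall limiter is an ∞:1 compressor: any input above the ceiling is clamped to 0 dBV.
Output gain then adds 5 dB: 0 + 5 = 5 dBV.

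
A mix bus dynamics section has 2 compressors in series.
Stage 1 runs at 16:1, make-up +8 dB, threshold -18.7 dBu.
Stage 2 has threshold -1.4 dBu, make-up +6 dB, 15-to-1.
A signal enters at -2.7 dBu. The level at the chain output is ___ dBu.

-3.7 dBu

Stage 1: 16 dB above -18.7 dBu, reduced 16:1 to 1 dB above → -17.7 dBu; +8 dB make-up → -9.7 dBu.
Stage 2: below threshold (-9.7 ≤ -1.4); passes unchanged; make-up brings it to -3.7 dBu.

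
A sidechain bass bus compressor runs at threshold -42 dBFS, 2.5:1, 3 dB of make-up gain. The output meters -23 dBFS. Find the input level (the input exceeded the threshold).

Stripping the +3 dB make-up gives -26 dBFS at the gain stage.
Post-compression overshoot = -26 − (-42) = 16 dB.
Undo the ratio: input overshoot = 16 × 2.5 = 40 dB, giving input = -2 dBFS.

-2 dBFS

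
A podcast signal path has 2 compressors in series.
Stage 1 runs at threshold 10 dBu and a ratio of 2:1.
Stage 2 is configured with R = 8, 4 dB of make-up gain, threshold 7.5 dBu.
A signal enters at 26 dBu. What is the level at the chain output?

Stage 1: overshoot 16 dB → 16/2 = 8 dB → 18 dBu.
Stage 2: overshoot 10.5 dB → 10.5/8 = 1.3125 dB → 8.8125 dBu; +4 dB make-up → 12.8125 dBu.

12.8125 dBu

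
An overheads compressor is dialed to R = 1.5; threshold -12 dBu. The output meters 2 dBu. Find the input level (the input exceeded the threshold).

9 dBu

Post-compression overshoot = 2 − (-12) = 14 dB.
Input overshoot = R × output overshoot = 21 dB → input = -12 + 21 = 9 dBu.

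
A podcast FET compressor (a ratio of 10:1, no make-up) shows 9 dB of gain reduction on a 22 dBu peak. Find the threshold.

12 dBu

Gain reduction = 22 − 13 = 9 dB; output overshoot = GR / (R − 1) = 9 / 9 = 1 dB.
Threshold = output − output overshoot = 13 − 1 = 12 dBu.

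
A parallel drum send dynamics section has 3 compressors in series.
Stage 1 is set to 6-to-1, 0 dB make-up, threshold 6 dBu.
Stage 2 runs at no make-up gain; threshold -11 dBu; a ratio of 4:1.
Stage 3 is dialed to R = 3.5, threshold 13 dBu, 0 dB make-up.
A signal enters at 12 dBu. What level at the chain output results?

Stage 1: 6 dB above 6 dBu, reduced 6:1 to 1 dB above → 7 dBu.
Stage 2: 7 dBu is 18 dB over -11 dBu; at 4:1 that becomes 4.5 dB over, giving -6.5 dBu.
Stage 3: below threshold (-6.5 ≤ 13); passes unchanged; output -6.5 dBu.

-6.5 dBu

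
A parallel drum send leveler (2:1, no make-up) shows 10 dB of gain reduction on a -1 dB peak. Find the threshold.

Gain reduction = -1 − (-11) = 10 dB; output overshoot = GR / (R − 1) = 10 / 1 = 10 dB.
Threshold = output − output overshoot = -11 − 10 = -21 dB.

-21 dB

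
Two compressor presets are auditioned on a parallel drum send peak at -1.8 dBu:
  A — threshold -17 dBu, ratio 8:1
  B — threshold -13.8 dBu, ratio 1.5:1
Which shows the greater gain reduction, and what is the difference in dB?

A: overshoot 15.2 dB → output overshoot 1.9 dB → GR 13.3 dB.
B: overshoot 12 dB → output overshoot 8 dB → GR 4 dB.
A reduces 9.3 dB more.

A, by 9.3 dB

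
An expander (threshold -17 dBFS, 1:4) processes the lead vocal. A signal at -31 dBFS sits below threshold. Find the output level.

-73 dBFS

Below threshold, a 1:4 expander applies gain = (4−1)×(T − x) of attenuation.
(4−1) × 14 = 42 dB, so output = -31 − 42 = -73 dBFS.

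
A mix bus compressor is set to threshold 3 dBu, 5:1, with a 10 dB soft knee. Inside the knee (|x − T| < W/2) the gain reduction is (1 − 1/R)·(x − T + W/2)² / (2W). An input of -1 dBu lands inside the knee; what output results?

x − T + W/2 = -1 − 3 + 5 = 1.
GR = (1 − 1/5) × 1² / 20 = 0.8 × 1 / 20 = 0.04 dB.
Output = -1 − 0.04 = -1.04 dBu.

-1.04 dBu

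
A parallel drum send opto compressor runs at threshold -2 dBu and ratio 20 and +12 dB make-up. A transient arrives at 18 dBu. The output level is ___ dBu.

11 dBu

Overshoot: 18 − (-2) = 20 dB.
At 20:1 the overshoot is divided by 20, leaving 1 dB above threshold.
Output = -2 + 1 = -1 dBu; make-up adds 12 dB, giving 11 dBu.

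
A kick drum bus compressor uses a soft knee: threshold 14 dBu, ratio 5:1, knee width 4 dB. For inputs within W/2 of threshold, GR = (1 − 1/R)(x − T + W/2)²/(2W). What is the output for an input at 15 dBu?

x − T + W/2 = 15 − 14 + 2 = 3.
GR = (1 − 1/5) × 3² / 8 = 0.8 × 9 / 8 = 0.9 dB.
Output = 15 − 0.9 = 14.1 dBu.

14.1 dBu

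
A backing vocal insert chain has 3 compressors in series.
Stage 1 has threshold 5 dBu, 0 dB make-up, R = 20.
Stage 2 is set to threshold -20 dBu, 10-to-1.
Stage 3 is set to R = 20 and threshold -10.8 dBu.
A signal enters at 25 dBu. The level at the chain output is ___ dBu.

Stage 1: overshoot 20 dB → 20/20 = 1 dB → 6 dBu.
Stage 2: 6 dBu is 26 dB over -20 dBu; at 10:1 that becomes 2.6 dB over, giving -17.4 dBu.
Stage 3: -17.4 dBu is at or below the -10.8 dBu threshold — no compression; output -17.4 dBu.

-17.4 dBu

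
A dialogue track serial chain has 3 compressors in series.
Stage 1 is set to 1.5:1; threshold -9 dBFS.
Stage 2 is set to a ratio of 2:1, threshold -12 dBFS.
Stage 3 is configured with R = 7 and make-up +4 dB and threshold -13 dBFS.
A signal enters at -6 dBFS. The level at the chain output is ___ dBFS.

-8.5 dBFS

Stage 1: overshoot 3 dB → 3/1.5 = 2 dB → -7 dBFS.
Stage 2: -7 dBFS is 5 dB over -12 dBFS; at 2:1 that becomes 2.5 dB over, giving -9.5 dBFS.
Stage 3: -9.5 dBFS is 3.5 dB over -13 dBFS; at 7:1 that becomes 0.5 dB over, giving -12.5 dBFS; +4 dB make-up → -8.5 dBFS.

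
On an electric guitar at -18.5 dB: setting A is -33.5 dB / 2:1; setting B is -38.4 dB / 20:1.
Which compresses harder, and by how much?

B, by 11.405 dB

A: 15 dB over, compressed to 7.5 dB over, so 7.5 dB of GR.
B: 19.9 dB over, compressed to 0.995 dB over, so 18.905 dB of GR.
B applies 11.405 dB more gain reduction.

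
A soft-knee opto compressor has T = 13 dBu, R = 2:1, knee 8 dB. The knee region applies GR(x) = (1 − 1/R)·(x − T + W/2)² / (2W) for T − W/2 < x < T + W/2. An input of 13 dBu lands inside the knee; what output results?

x − T + W/2 = 13 − 13 + 4 = 4.
GR = (1 − 1/2) × 4² / 16 = 0.5 × 16 / 16 = 0.5 dB.
Output = 13 − 0.5 = 12.5 dBu.

12.5 dBu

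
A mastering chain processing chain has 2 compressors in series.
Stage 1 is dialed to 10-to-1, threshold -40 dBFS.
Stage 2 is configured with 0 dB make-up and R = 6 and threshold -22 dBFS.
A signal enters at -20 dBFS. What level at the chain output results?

-38 dBFS

Stage 1: overshoot 20 dB → 20/10 = 2 dB → -38 dBFS.
Stage 2: -38 dBFS is at or below the -22 dBFS threshold — no compression; output -38 dBFS.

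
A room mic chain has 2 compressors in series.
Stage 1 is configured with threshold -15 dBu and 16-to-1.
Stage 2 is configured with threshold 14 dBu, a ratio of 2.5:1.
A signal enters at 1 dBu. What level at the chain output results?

Stage 1: 1 dBu is 16 dB over -15 dBu; at 16:1 that becomes 1 dB over, giving -14 dBu.
Stage 2: -14 dBu is at or below the 14 dBu threshold — no compression; output -14 dBu.

-14 dBu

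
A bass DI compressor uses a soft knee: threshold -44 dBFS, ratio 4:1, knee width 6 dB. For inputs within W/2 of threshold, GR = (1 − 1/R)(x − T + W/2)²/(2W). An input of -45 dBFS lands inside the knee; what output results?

x − T + W/2 = -45 − (-44) + 3 = 2.
GR = (1 − 1/4) × 2² / 12 = 0.75 × 4 / 12 = 0.25 dB.
Output = -45 − 0.25 = -45.25 dBFS.

-45.25 dBFS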